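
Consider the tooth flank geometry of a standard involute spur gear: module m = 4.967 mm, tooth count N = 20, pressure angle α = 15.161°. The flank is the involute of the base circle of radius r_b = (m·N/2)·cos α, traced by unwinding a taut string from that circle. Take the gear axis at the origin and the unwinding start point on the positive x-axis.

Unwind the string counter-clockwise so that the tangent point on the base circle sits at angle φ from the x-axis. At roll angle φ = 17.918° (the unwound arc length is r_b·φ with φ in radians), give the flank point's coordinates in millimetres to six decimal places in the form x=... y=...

pitch radius r_p = m·N/2 = 4.967·20/2 = 49.670000
base radius r_b = r_p·cos α = 49.670000·cos 15.161° = 47.941223
roll angle φ = 17.918° = 0.31272810 rad
x = r_b·(cos φ + φ·sin φ) = 47.941223·(0.95149780 + 0.31272810·0.30765555) = 50.228514
y = r_b·(sin φ − φ·cos φ) = 47.941223·(0.30765555 − 0.31272810·0.95149780) = 0.483989

x=50.228514 y=0.483989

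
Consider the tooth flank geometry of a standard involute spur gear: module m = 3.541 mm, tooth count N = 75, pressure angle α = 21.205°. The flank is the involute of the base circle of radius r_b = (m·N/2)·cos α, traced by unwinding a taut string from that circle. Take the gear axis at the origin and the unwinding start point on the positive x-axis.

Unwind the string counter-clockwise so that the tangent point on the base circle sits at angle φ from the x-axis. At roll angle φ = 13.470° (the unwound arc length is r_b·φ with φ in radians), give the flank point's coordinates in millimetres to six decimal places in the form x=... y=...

pitch radius r_p = m·N/2 = 3.541·75/2 = 132.787500
base radius r_b = r_p·cos α = 132.787500·cos 21.205° = 123.796756
roll angle φ = 13.470° = 0.23509585 rad
x = r_b·(cos φ + φ·sin φ) = 123.796756·(0.97249202 + 0.23509585·0.23293620) = 127.170756
y = r_b·(sin φ − φ·cos φ) = 123.796756·(0.23293620 − 0.23509585·0.97249202) = 0.533237

x=127.170756 y=0.533237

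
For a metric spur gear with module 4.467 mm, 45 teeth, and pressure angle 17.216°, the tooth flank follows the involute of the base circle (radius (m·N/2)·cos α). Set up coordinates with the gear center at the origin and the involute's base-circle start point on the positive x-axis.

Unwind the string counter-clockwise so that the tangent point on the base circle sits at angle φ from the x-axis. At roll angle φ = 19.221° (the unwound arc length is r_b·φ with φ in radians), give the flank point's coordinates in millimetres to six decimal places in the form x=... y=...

x=101.255456 y=1.194632

pitch radius r_p = m·N/2 = 4.467·45/2 = 100.507500
base radius r_b = r_p·cos α = 100.507500·cos 17.216° = 96.004337
roll angle φ = 19.221° = 0.33546974 rad
x = r_b·(cos φ + φ·sin φ) = 96.004337·(0.94425577 + 0.33546974·0.32921276) = 101.255456
y = r_b·(sin φ − φ·cos φ) = 96.004337·(0.32921276 − 0.33546974·0.94425577) = 1.194632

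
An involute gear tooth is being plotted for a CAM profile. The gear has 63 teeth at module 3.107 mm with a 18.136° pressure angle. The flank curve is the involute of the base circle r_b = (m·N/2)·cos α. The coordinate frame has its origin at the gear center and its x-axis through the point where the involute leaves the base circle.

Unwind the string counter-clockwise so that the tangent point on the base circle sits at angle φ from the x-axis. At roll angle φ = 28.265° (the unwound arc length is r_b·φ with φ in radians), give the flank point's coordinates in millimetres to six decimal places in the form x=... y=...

pitch radius r_p = m·N/2 = 3.107·63/2 = 97.870500
base radius r_b = r_p·cos α = 97.870500·cos 18.136° = 93.008327
roll angle φ = 28.265° = 0.49331731 rad
x = r_b·(cos φ + φ·sin φ) = 93.008327·(0.88076679 + 0.49331731·0.47355027) = 103.646372
y = r_b·(sin φ − φ·cos φ) = 93.008327·(0.47355027 − 0.49331731·0.88076679) = 3.632232

x=103.646372 y=3.632232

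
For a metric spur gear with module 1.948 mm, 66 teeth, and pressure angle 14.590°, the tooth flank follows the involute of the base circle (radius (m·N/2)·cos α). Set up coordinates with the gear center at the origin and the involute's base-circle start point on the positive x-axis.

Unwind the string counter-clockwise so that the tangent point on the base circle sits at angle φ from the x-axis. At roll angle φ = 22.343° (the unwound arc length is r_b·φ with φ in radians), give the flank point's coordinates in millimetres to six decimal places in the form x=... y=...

pitch radius r_p = m·N/2 = 1.948·66/2 = 64.284000
base radius r_b = r_p·cos α = 64.284000·cos 14.590° = 62.211044
roll angle φ = 22.343° = 0.38995891 rad
x = r_b·(cos φ + φ·sin φ) = 62.211044·(0.92492468 + 0.38995891·0.38015041) = 66.762884
y = r_b·(sin φ − φ·cos φ) = 62.211044·(0.38015041 − 0.38995891·0.92492468) = 1.211112

x=66.762884 y=1.211112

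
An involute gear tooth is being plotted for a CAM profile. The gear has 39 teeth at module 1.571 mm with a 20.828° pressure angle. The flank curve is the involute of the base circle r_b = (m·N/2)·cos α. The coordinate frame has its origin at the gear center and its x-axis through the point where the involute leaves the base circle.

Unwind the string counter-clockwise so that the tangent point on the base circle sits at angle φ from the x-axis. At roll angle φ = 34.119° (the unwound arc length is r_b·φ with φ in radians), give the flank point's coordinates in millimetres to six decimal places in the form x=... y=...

pitch radius r_p = m·N/2 = 1.571·39/2 = 30.634500
base radius r_b = r_p·cos α = 30.634500·cos 20.828° = 28.632598
roll angle φ = 34.119° = 0.59548889 rad
x = r_b·(cos φ + φ·sin φ) = 28.632598·(0.82787437 + 0.59548889·0.56091356) = 33.267991
y = r_b·(sin φ − φ·cos φ) = 28.632598·(0.56091356 − 0.59548889·0.82787437) = 1.944828

x=33.267991 y=1.944828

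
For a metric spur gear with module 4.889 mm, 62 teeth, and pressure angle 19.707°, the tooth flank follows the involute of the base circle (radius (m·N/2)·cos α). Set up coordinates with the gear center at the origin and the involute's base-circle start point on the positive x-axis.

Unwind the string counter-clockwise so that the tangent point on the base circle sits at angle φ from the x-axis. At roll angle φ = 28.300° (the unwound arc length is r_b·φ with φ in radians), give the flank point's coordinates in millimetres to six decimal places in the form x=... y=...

x=159.039577 y=5.592515

pitch radius r_p = m·N/2 = 4.889·62/2 = 151.559000
base radius r_b = r_p·cos α = 151.559000·cos 19.707° = 142.682091
roll angle φ = 28.300° = 0.49392818 rad
x = r_b·(cos φ + φ·sin φ) = 142.682091·(0.88047735 + 0.49392818·0.47408821) = 159.039577
y = r_b·(sin φ − φ·cos φ) = 142.682091·(0.47408821 − 0.49392818·0.88047735) = 5.592515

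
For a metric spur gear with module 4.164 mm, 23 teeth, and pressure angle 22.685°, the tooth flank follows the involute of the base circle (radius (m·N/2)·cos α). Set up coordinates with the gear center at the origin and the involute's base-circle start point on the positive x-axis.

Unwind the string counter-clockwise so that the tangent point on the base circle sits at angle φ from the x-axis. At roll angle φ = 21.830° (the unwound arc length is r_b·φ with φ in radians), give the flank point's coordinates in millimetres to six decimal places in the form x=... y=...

pitch radius r_p = m·N/2 = 4.164·23/2 = 47.886000
base radius r_b = r_p·cos α = 47.886000·cos 22.685° = 44.181495
roll angle φ = 21.830° = 0.38100538 rad
x = r_b·(cos φ + φ·sin φ) = 44.181495·(0.92829125 + 0.38100538·0.37185394) = 47.272857
y = r_b·(sin φ − φ·cos φ) = 44.181495·(0.37185394 − 0.38100538·0.92829125) = 0.802777

x=47.272857 y=0.802777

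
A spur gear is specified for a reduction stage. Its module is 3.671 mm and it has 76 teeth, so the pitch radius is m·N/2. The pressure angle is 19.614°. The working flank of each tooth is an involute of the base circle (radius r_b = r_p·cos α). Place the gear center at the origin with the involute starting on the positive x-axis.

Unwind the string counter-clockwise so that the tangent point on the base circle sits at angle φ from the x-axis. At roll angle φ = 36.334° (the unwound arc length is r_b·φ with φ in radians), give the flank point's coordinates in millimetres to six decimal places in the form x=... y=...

pitch radius r_p = m·N/2 = 3.671·76/2 = 139.498000
base radius r_b = r_p·cos α = 139.498000·cos 19.614° = 131.403692
roll angle φ = 36.334° = 0.63414793 rad
x = r_b·(cos φ + φ·sin φ) = 131.403692·(0.80557683 + 0.63414793·0.59249132) = 155.227705
y = r_b·(sin φ − φ·cos φ) = 131.403692·(0.59249132 − 0.63414793·0.80557683) = 10.727330

x=155.227705 y=10.727330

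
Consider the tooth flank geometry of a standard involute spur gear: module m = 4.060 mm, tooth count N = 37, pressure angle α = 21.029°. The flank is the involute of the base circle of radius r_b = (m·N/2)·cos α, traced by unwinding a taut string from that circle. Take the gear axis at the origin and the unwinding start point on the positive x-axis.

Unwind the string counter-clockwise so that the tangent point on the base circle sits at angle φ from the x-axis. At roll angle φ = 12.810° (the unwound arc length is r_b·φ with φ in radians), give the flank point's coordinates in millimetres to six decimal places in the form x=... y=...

pitch radius r_p = m·N/2 = 4.060·37/2 = 75.110000
base radius r_b = r_p·cos α = 75.110000·cos 21.029° = 70.107593
roll angle φ = 12.810° = 0.22357668 rad
x = r_b·(cos φ + φ·sin φ) = 70.107593·(0.97511067 + 0.22357668·0.22171869) = 71.837975
y = r_b·(sin φ − φ·cos φ) = 70.107593·(0.22171869 − 0.22357668·0.97511067) = 0.259867

x=71.837975 y=0.259867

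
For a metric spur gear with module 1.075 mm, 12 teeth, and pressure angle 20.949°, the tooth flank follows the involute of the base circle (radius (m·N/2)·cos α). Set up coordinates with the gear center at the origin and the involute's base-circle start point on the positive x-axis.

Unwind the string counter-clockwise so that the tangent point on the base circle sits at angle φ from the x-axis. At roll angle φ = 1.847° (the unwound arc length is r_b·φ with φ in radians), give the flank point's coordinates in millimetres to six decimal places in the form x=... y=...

pitch radius r_p = m·N/2 = 1.075·12/2 = 6.450000
base radius r_b = r_p·cos α = 6.450000·cos 20.949° = 6.023649
roll angle φ = 1.847° = 0.03223623 rad
x = r_b·(cos φ + φ·sin φ) = 6.023649·(0.99948046 + 0.03223623·0.03223065) = 6.026778
y = r_b·(sin φ − φ·cos φ) = 6.023649·(0.03223065 − 0.03223623·0.99948046) = 0.000067

x=6.026778 y=0.000067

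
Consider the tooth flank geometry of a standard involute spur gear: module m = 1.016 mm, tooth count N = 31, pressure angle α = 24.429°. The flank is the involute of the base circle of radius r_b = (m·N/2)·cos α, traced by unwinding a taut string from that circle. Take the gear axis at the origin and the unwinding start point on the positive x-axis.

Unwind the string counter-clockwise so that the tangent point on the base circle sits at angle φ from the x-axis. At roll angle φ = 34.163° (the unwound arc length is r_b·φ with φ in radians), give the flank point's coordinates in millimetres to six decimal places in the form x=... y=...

x=16.664816 y=0.977581

pitch radius r_p = m·N/2 = 1.016·31/2 = 15.748000
base radius r_b = r_p·cos α = 15.748000·cos 24.429° = 14.338152
roll angle φ = 34.163° = 0.59625683 rad
x = r_b·(cos φ + φ·sin φ) = 14.338152·(0.82744338 + 0.59625683·0.56154916) = 16.664816
y = r_b·(sin φ − φ·cos φ) = 14.338152·(0.56154916 − 0.59625683·0.82744338) = 0.977581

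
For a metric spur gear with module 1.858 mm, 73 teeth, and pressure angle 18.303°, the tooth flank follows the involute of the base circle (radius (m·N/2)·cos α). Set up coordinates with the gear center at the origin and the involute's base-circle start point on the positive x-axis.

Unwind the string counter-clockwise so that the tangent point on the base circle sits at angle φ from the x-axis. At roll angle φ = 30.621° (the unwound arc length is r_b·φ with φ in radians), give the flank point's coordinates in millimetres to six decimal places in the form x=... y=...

pitch radius r_p = m·N/2 = 1.858·73/2 = 67.817000
base radius r_b = r_p·cos α = 67.817000·cos 18.303° = 64.386073
roll angle φ = 30.621° = 0.53443727 rad
x = r_b·(cos φ + φ·sin φ) = 64.386073·(0.86055540 + 0.53443727·0.50935686) = 72.934913
y = r_b·(sin φ − φ·cos φ) = 64.386073·(0.50935686 − 0.53443727·0.86055540) = 3.183504

x=72.934913 y=3.183504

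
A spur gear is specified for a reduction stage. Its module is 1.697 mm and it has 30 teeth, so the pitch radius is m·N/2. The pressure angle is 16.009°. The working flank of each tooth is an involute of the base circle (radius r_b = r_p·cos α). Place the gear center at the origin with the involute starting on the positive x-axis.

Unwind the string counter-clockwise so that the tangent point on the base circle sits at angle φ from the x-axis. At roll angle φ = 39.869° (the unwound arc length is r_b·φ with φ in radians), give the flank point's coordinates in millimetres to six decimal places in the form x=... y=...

pitch radius r_p = m·N/2 = 1.697·30/2 = 25.455000
base radius r_b = r_p·cos α = 25.455000·cos 16.009° = 24.467814
roll angle φ = 39.869° = 0.69584532 rad
x = r_b·(cos φ + φ·sin φ) = 24.467814·(0.76751210 + 0.69584532·0.64103446) = 29.693477
y = r_b·(sin φ − φ·cos φ) = 24.467814·(0.64103446 − 0.69584532·0.76751210) = 2.617194

x=29.693477 y=2.617194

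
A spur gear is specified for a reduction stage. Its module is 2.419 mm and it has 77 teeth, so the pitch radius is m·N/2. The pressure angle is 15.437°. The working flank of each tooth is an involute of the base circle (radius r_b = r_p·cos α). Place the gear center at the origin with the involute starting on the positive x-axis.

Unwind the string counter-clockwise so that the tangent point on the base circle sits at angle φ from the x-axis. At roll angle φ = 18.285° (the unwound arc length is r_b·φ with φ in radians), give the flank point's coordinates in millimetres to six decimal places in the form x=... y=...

x=94.227372 y=0.962732

pitch radius r_p = m·N/2 = 2.419·77/2 = 93.131500
base radius r_b = r_p·cos α = 93.131500·cos 15.437° = 89.771661
roll angle φ = 18.285° = 0.31913345 rad
x = r_b·(cos φ + φ·sin φ) = 89.771661·(0.94950765 + 0.31913345·0.31374389) = 94.227372
y = r_b·(sin φ − φ·cos φ) = 89.771661·(0.31374389 − 0.31913345·0.94950765) = 0.962732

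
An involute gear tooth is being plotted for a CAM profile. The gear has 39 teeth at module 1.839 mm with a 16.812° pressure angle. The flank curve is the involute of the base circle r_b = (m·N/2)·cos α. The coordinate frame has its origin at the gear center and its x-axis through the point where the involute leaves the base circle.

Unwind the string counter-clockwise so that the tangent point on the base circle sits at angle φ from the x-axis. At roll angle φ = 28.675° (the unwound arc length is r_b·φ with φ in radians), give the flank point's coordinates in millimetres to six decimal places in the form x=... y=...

pitch radius r_p = m·N/2 = 1.839·39/2 = 35.860500
base radius r_b = r_p·cos α = 35.860500·cos 16.812° = 34.327784
roll angle φ = 28.675° = 0.50047316 rad
x = r_b·(cos φ + φ·sin φ) = 34.327784·(0.87735562 + 0.50047316·0.47984072) = 38.361403
y = r_b·(sin φ − φ·cos φ) = 34.327784·(0.47984072 − 0.50047316·0.87735562) = 1.398781

x=38.361403 y=1.398781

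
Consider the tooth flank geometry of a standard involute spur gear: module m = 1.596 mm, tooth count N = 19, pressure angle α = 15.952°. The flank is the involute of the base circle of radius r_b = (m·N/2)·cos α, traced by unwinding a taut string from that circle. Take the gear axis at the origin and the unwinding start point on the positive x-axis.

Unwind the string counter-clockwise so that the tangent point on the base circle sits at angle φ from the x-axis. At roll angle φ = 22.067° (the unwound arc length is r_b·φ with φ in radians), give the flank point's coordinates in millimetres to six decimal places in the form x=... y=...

x=15.619599 y=0.273519

pitch radius r_p = m·N/2 = 1.596·19/2 = 15.162000
base radius r_b = r_p·cos α = 15.162000·cos 15.952° = 14.578146
roll angle φ = 22.067° = 0.38514181 rad
x = r_b·(cos φ + φ·sin φ) = 14.578146·(0.92674517 + 0.38514181·0.37569056) = 15.619599
y = r_b·(sin φ − φ·cos φ) = 14.578146·(0.37569056 − 0.38514181·0.92674517) = 0.273519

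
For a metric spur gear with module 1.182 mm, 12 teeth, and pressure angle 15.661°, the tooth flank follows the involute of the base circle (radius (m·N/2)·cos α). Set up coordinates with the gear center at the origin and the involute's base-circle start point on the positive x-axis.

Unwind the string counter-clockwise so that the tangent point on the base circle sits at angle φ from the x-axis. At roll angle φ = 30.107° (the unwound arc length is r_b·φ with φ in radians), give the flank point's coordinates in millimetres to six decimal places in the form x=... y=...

pitch radius r_p = m·N/2 = 1.182·12/2 = 7.092000
base radius r_b = r_p·cos α = 7.092000·cos 15.661° = 6.828715
roll angle φ = 30.107° = 0.52546628 rad
x = r_b·(cos φ + φ·sin φ) = 6.828715·(0.86509014 + 0.52546628·0.50161643) = 7.707383
y = r_b·(sin φ − φ·cos φ) = 6.828715·(0.50161643 − 0.52546628·0.86509014) = 0.321228

x=7.707383 y=0.321228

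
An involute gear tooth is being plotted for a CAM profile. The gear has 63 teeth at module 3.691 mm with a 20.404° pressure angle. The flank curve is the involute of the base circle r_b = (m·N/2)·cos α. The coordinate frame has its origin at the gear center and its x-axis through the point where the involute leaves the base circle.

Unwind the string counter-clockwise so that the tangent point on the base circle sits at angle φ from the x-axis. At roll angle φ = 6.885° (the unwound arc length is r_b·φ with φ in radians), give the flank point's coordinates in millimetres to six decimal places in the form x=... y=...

pitch radius r_p = m·N/2 = 3.691·63/2 = 116.266500
base radius r_b = r_p·cos α = 116.266500·cos 20.404° = 108.971667
roll angle φ = 6.885° = 0.12016592 rad
x = r_b·(cos φ + φ·sin φ) = 108.971667·(0.99278876 + 0.12016592·0.11987693) = 109.755596
y = r_b·(sin φ − φ·cos φ) = 108.971667·(0.11987693 − 0.12016592·0.99278876) = 0.062937

x=109.755596 y=0.062937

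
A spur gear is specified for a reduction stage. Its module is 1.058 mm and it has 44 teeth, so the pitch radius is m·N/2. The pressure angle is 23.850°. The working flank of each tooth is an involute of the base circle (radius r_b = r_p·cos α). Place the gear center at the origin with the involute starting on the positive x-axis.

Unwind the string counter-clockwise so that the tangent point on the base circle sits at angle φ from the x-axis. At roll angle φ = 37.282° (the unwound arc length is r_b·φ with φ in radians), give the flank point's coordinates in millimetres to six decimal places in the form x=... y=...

x=25.329232 y=1.873487

pitch radius r_p = m·N/2 = 1.058·44/2 = 23.276000
base radius r_b = r_p·cos α = 23.276000·cos 23.850° = 21.288396
roll angle φ = 37.282° = 0.65069365 rad
x = r_b·(cos φ + φ·sin φ) = 21.288396·(0.79566382 + 0.65069365·0.60573847) = 25.329232
y = r_b·(sin φ − φ·cos φ) = 21.288396·(0.60573847 − 0.65069365·0.79566382) = 1.873487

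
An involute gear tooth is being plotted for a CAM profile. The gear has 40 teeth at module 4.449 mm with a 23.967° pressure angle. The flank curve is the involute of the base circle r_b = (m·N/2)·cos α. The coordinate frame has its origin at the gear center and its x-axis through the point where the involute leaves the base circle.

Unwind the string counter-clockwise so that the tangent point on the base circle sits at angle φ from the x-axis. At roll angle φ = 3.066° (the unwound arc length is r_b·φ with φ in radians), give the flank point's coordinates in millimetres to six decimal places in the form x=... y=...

pitch radius r_p = m·N/2 = 4.449·40/2 = 88.980000
base radius r_b = r_p·cos α = 88.980000·cos 23.967° = 81.308106
roll angle φ = 3.066° = 0.05351179 rad
x = r_b·(cos φ + φ·sin φ) = 81.308106·(0.99856859 + 0.05351179·0.05348626) = 81.424436
y = r_b·(sin φ − φ·cos φ) = 81.308106·(0.05348626 − 0.05351179·0.99856859) = 0.004152

x=81.424436 y=0.004152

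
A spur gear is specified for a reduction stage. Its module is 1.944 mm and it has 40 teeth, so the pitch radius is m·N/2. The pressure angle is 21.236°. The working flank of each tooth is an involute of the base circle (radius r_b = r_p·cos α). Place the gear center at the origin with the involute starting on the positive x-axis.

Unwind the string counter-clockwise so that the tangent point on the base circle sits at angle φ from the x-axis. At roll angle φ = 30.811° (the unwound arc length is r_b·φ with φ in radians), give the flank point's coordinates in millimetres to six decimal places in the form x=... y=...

x=41.107038 y=1.824753

pitch radius r_p = m·N/2 = 1.944·40/2 = 38.880000
base radius r_b = r_p·cos α = 38.880000·cos 21.236° = 36.239908
roll angle φ = 30.811° = 0.53775340 rad
x = r_b·(cos φ + φ·sin φ) = 36.239908·(0.85886158 + 0.53775340·0.51220776) = 41.107038
y = r_b·(sin φ − φ·cos φ) = 36.239908·(0.51220776 − 0.53775340·0.85886158) = 1.824753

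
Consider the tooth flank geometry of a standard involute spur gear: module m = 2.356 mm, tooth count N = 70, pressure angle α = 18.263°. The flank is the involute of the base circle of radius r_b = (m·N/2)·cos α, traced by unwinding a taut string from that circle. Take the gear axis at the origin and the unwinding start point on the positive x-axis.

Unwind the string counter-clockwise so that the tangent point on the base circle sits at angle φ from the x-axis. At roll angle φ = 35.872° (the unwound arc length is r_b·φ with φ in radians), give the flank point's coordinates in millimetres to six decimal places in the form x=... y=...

x=92.182121 y=6.158210

pitch radius r_p = m·N/2 = 2.356·70/2 = 82.460000
base radius r_b = r_p·cos α = 82.460000·cos 18.263° = 78.306329
roll angle φ = 35.872° = 0.62608451 rad
x = r_b·(cos φ + φ·sin φ) = 78.306329·(0.81032810 + 0.62608451·0.58597643) = 92.182121
y = r_b·(sin φ − φ·cos φ) = 78.306329·(0.58597643 − 0.62608451·0.81032810) = 6.158210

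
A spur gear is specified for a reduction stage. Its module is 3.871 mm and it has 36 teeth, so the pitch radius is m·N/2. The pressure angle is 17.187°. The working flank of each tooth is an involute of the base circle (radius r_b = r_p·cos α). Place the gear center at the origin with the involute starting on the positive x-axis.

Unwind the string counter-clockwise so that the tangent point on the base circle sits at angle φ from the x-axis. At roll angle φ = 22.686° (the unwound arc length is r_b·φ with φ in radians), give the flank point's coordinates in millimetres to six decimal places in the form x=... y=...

pitch radius r_p = m·N/2 = 3.871·36/2 = 69.678000
base radius r_b = r_p·cos α = 69.678000·cos 17.187° = 66.566559
roll angle φ = 22.686° = 0.39594539 rad
x = r_b·(cos φ + φ·sin φ) = 66.566559·(0.92263236 + 0.39594539·0.38568061) = 71.581738
y = r_b·(sin φ − φ·cos φ) = 66.566559·(0.38568061 − 0.39594539·0.92263236) = 1.355866

x=71.581738 y=1.355866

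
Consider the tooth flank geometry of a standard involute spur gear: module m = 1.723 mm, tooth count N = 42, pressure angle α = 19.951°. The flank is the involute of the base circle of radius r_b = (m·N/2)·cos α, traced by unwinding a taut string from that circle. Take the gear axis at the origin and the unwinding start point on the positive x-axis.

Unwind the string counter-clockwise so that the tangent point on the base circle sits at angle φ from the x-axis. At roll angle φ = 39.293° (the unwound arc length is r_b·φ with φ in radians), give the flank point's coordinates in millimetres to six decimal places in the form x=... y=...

pitch radius r_p = m·N/2 = 1.723·42/2 = 36.183000
base radius r_b = r_p·cos α = 36.183000·cos 19.951° = 34.011469
roll angle φ = 39.293° = 0.68579222 rad
x = r_b·(cos φ + φ·sin φ) = 34.011469·(0.77391759 + 0.68579222·0.63328633) = 41.093352
y = r_b·(sin φ − φ·cos φ) = 34.011469·(0.63328633 − 0.68579222·0.77391759) = 3.487525

x=41.093352 y=3.487525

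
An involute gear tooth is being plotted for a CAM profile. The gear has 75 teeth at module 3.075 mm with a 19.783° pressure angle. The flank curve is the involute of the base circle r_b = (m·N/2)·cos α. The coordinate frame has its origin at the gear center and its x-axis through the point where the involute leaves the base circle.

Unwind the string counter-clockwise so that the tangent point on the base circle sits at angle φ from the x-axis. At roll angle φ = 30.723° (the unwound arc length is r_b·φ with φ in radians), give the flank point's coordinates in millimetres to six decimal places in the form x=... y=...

pitch radius r_p = m·N/2 = 3.075·75/2 = 115.312500
base radius r_b = r_p·cos α = 115.312500·cos 19.783° = 108.506898
roll angle φ = 30.723° = 0.53621751 rad
x = r_b·(cos φ + φ·sin φ) = 108.506898·(0.85964726 + 0.53621751·0.51088804) = 123.002809
y = r_b·(sin φ − φ·cos φ) = 108.506898·(0.51088804 − 0.53621751·0.85964726) = 5.417764

x=123.002809 y=5.417764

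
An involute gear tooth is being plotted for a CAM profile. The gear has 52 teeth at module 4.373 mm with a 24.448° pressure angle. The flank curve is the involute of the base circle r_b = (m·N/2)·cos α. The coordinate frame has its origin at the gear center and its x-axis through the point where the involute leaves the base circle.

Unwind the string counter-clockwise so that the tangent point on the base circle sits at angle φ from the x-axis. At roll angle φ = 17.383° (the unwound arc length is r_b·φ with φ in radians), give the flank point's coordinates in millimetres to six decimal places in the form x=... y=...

pitch radius r_p = m·N/2 = 4.373·52/2 = 113.698000
base radius r_b = r_p·cos α = 113.698000·cos 24.448° = 103.503526
roll angle φ = 17.383° = 0.30339058 rad
x = r_b·(cos φ + φ·sin φ) = 103.503526·(0.95432901 + 0.30339058·0.29875765) = 108.158004
y = r_b·(sin φ − φ·cos φ) = 103.503526·(0.29875765 − 0.30339058·0.95432901) = 0.954635

x=108.158004 y=0.954635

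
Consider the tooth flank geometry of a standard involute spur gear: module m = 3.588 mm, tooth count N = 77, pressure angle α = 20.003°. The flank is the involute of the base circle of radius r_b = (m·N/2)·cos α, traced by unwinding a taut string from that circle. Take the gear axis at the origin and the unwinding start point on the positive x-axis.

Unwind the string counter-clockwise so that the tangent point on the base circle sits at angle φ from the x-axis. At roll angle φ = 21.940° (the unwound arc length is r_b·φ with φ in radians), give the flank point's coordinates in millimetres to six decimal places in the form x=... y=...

x=138.975503 y=2.394032

pitch radius r_p = m·N/2 = 3.588·77/2 = 138.138000
base radius r_b = r_p·cos α = 138.138000·cos 20.003° = 129.804785
roll angle φ = 21.940° = 0.38292524 rad
x = r_b·(cos φ + φ·sin φ) = 129.804785·(0.92757563 + 0.38292524·0.37363544) = 138.975503
y = r_b·(sin φ − φ·cos φ) = 129.804785·(0.37363544 − 0.38292524·0.92757563) = 2.394032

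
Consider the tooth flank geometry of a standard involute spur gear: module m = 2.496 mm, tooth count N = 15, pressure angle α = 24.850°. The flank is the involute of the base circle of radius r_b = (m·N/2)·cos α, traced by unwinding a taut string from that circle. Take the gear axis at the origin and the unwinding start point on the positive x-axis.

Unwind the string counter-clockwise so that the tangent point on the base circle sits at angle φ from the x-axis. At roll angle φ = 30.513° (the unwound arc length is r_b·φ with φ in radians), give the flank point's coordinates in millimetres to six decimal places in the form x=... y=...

pitch radius r_p = m·N/2 = 2.496·15/2 = 18.720000
base radius r_b = r_p·cos α = 18.720000·cos 24.850° = 16.986736
roll angle φ = 30.513° = 0.53255231 rad
x = r_b·(cos φ + φ·sin φ) = 16.986736·(0.86151398 + 0.53255231·0.50773385) = 19.227436
y = r_b·(sin φ − φ·cos φ) = 16.986736·(0.50773385 − 0.53255231·0.86151398) = 0.831205

x=19.227436 y=0.831205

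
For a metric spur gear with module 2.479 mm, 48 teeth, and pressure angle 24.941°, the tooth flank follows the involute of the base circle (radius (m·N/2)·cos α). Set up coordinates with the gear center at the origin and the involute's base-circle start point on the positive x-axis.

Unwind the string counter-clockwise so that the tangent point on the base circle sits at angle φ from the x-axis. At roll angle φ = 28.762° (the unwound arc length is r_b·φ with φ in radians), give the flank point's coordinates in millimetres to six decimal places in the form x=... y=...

pitch radius r_p = m·N/2 = 2.479·48/2 = 59.496000
base radius r_b = r_p·cos α = 59.496000·cos 24.941° = 53.947551
roll angle φ = 28.762° = 0.50199160 rad
x = r_b·(cos φ + φ·sin φ) = 53.947551·(0.87662600 + 0.50199160·0.48117238) = 60.322560
y = r_b·(sin φ − φ·cos φ) = 53.947551·(0.48117238 − 0.50199160·0.87662600) = 2.217972

x=60.322560 y=2.217972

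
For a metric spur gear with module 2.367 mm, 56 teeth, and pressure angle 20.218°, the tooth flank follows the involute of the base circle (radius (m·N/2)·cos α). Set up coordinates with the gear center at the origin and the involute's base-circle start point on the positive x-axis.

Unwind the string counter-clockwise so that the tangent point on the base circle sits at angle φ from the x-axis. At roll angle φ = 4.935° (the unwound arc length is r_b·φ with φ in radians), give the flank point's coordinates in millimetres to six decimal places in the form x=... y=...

pitch radius r_p = m·N/2 = 2.367·56/2 = 66.276000
base radius r_b = r_p·cos α = 66.276000·cos 20.218° = 62.192371
roll angle φ = 4.935° = 0.08613200 rad
x = r_b·(cos φ + φ·sin φ) = 62.192371·(0.99629293 + 0.08613200·0.08602554) = 62.422637
y = r_b·(sin φ − φ·cos φ) = 62.192371·(0.08602554 − 0.08613200·0.99629293) = 0.013237

x=62.422637 y=0.013237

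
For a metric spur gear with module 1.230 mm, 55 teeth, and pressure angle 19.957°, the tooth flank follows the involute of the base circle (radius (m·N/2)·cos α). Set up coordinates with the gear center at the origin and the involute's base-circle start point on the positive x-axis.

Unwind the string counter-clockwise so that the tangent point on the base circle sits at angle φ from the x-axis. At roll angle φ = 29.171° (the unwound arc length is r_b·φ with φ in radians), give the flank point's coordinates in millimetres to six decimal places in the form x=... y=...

pitch radius r_p = m·N/2 = 1.230·55/2 = 33.825000
base radius r_b = r_p·cos α = 33.825000·cos 19.957° = 31.793776
roll angle φ = 29.171° = 0.50913000 rad
x = r_b·(cos φ + φ·sin φ) = 31.793776·(0.87316889 + 0.50913000·0.48741777) = 35.651248
y = r_b·(sin φ − φ·cos φ) = 31.793776·(0.48741777 − 0.50913000·0.87316889) = 1.362722

x=35.651248 y=1.362722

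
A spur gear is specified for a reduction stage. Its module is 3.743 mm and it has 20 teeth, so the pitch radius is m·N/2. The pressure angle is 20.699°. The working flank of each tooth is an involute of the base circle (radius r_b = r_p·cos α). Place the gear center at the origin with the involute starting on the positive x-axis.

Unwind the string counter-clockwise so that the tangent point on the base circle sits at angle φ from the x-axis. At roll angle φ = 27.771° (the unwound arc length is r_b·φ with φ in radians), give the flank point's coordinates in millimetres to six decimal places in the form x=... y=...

x=38.888376 y=1.298041

pitch radius r_p = m·N/2 = 3.743·20/2 = 37.430000
base radius r_b = r_p·cos α = 37.430000·cos 20.699° = 35.013901
roll angle φ = 27.771° = 0.48469539 rad
x = r_b·(cos φ + φ·sin φ) = 35.013901·(0.88481692 + 0.48469539·0.46593885) = 38.888376
y = r_b·(sin φ − φ·cos φ) = 35.013901·(0.46593885 − 0.48469539·0.88481692) = 1.298041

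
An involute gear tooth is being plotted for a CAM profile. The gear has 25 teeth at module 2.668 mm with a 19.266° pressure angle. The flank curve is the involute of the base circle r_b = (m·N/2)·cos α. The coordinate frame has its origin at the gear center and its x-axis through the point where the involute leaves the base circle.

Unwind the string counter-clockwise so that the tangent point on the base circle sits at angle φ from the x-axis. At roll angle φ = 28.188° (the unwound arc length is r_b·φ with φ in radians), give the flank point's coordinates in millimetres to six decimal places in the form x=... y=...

pitch radius r_p = m·N/2 = 2.668·25/2 = 33.350000
base radius r_b = r_p·cos α = 33.350000·cos 19.266° = 31.482297
roll angle φ = 28.188° = 0.49197341 rad
x = r_b·(cos φ + φ·sin φ) = 31.482297·(0.88140240 + 0.49197341·0.47236617) = 35.064794
y = r_b·(sin φ − φ·cos φ) = 31.482297·(0.47236617 − 0.49197341·0.88140240) = 1.219613

x=35.064794 y=1.219613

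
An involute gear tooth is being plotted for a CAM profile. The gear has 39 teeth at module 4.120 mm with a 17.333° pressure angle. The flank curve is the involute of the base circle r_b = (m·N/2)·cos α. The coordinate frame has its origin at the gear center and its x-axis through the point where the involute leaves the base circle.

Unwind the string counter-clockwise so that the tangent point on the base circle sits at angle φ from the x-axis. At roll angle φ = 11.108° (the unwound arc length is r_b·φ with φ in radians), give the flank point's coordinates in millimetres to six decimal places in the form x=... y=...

pitch radius r_p = m·N/2 = 4.120·39/2 = 80.340000
base radius r_b = r_p·cos α = 80.340000·cos 17.333° = 76.691710
roll angle φ = 11.108° = 0.19387117 rad
x = r_b·(cos φ + φ·sin φ) = 76.691710·(0.98126577 + 0.19387117·0.19265898) = 78.119464
y = r_b·(sin φ − φ·cos φ) = 76.691710·(0.19265898 − 0.19387117·0.98126577) = 0.185581

x=78.119464 y=0.185581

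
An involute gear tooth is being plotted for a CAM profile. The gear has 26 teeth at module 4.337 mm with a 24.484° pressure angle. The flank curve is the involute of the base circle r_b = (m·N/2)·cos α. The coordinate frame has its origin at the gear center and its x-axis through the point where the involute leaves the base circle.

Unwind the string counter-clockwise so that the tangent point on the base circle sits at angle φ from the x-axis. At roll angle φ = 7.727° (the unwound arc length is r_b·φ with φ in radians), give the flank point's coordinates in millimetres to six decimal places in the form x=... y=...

pitch radius r_p = m·N/2 = 4.337·26/2 = 56.381000
base radius r_b = r_p·cos α = 56.381000·cos 24.484° = 51.311054
roll angle φ = 7.727° = 0.13486159 rad
x = r_b·(cos φ + φ·sin φ) = 51.311054·(0.99091995 + 0.13486159·0.13445316) = 51.775548
y = r_b·(sin φ − φ·cos φ) = 51.311054·(0.13445316 − 0.13486159·0.99091995) = 0.041876

x=51.775548 y=0.041876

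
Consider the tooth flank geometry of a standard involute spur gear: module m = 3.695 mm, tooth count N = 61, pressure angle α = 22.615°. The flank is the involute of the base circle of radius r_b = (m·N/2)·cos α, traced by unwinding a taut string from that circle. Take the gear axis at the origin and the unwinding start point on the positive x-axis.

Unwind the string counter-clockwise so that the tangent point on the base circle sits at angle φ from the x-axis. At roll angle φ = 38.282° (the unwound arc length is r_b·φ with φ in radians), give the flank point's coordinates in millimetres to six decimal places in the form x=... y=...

pitch radius r_p = m·N/2 = 3.695·61/2 = 112.697500
base radius r_b = r_p·cos α = 112.697500·cos 22.615° = 104.032142
roll angle φ = 38.282° = 0.66814694 rad
x = r_b·(cos φ + φ·sin φ) = 104.032142·(0.78497104 + 0.66814694·0.61953246) = 124.725150
y = r_b·(sin φ − φ·cos φ) = 104.032142·(0.61953246 − 0.66814694·0.78497104) = 9.888926

x=124.725150 y=9.888926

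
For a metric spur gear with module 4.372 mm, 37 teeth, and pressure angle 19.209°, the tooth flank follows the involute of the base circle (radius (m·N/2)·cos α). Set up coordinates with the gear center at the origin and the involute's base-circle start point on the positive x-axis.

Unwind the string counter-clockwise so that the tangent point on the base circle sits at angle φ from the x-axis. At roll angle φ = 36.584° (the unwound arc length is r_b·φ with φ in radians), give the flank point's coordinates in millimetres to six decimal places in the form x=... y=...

pitch radius r_p = m·N/2 = 4.372·37/2 = 80.882000
base radius r_b = r_p·cos α = 80.882000·cos 19.209° = 76.378870
roll angle φ = 36.584° = 0.63851125 rad
x = r_b·(cos φ + φ·sin φ) = 76.378870·(0.80298394 + 0.63851125·0.59600066) = 90.397225
y = r_b·(sin φ − φ·cos φ) = 76.378870·(0.59600066 − 0.63851125·0.80298394) = 6.361320

x=90.397225 y=6.361320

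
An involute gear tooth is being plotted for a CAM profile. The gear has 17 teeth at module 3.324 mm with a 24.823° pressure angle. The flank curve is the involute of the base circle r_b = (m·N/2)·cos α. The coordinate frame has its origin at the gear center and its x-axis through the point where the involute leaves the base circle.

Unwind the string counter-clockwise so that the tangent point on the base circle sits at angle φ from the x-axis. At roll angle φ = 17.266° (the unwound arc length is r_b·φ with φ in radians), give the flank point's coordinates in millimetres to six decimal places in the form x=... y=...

pitch radius r_p = m·N/2 = 3.324·17/2 = 28.254000
base radius r_b = r_p·cos α = 28.254000·cos 24.823° = 25.643585
roll angle φ = 17.266° = 0.30134855 rad
x = r_b·(cos φ + φ·sin φ) = 25.643585·(0.95493710 + 0.30134855·0.29680826) = 26.781644
y = r_b·(sin φ − φ·cos φ) = 25.643585·(0.29680826 − 0.30134855·0.95493710) = 0.231801

x=26.781644 y=0.231801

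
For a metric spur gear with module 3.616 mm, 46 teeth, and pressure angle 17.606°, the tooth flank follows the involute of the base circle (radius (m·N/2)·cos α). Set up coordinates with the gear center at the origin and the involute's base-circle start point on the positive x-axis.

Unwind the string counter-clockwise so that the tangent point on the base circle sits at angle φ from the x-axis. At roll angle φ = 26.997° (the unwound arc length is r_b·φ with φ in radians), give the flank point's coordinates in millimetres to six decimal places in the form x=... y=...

pitch radius r_p = m·N/2 = 3.616·46/2 = 83.168000
base radius r_b = r_p·cos α = 83.168000·cos 17.606° = 79.272328
roll angle φ = 26.997° = 0.47118654 rad
x = r_b·(cos φ + φ·sin φ) = 79.272328·(0.89103029 + 0.47118654·0.45394385) = 87.589780
y = r_b·(sin φ − φ·cos φ) = 79.272328·(0.45394385 − 0.47118654·0.89103029) = 2.703374

x=87.589780 y=2.703374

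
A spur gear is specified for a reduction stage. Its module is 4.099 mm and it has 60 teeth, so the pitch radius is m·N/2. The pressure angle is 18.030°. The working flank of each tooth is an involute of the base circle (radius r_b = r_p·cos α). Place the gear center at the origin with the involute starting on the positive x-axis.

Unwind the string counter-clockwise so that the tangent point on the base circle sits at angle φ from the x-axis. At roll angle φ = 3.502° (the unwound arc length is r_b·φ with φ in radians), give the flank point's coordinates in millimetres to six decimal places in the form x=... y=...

x=117.149721 y=0.008897

pitch radius r_p = m·N/2 = 4.099·60/2 = 122.970000
base radius r_b = r_p·cos α = 122.970000·cos 18.030° = 116.931507
roll angle φ = 3.502° = 0.06112143 rad
x = r_b·(cos φ + φ·sin φ) = 116.931507·(0.99813267 + 0.06112143·0.06108338) = 117.149721
y = r_b·(sin φ − φ·cos φ) = 116.931507·(0.06108338 − 0.06112143·0.99813267) = 0.008897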